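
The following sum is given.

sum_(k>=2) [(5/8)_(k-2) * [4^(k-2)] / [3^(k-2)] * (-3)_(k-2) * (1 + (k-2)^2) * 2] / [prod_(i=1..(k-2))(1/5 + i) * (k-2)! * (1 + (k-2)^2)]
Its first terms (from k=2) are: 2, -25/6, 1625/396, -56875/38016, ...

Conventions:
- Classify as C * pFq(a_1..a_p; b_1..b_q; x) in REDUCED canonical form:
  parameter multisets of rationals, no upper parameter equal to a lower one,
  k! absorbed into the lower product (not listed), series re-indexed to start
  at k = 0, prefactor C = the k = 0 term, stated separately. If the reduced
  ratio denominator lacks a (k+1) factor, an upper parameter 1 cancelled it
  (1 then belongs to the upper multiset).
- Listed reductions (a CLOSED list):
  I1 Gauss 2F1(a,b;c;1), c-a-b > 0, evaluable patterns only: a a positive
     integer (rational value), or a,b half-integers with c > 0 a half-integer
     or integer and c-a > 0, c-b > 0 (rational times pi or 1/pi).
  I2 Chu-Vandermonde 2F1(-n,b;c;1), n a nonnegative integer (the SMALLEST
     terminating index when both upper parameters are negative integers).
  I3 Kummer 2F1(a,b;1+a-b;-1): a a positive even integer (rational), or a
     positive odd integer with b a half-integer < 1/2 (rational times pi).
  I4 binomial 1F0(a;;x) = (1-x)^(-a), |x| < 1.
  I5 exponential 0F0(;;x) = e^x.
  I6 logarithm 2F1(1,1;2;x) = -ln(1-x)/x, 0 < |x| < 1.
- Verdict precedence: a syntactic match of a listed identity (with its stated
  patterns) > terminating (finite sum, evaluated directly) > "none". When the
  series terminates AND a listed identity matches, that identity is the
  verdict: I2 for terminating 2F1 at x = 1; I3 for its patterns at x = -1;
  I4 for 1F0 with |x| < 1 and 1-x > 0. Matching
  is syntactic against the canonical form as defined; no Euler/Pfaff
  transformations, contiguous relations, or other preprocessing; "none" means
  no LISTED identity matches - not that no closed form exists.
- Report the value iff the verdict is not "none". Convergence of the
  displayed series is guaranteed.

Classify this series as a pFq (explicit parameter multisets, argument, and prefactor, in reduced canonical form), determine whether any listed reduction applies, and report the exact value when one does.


The tell: x = (4/3) and striking the common factor k^2 + 1 reduces the term (C = 2, x = 4/3).
Term ratio: r(k) = (4/3) * (k-3) (k+5/8) / [(k+6/5) (k+1)] - rational in k, leading ratio (4/3); with t_0 = 2, classification follows.

Classification (C = 2): 2F1 with upper {-3, 5/8}, lower {6/5}, argument x = 4/3. Verdict: terminating. (-3)_k vanishes past k = 3, leaving a 4-term sum, computed directly. Value: 16757/38016.


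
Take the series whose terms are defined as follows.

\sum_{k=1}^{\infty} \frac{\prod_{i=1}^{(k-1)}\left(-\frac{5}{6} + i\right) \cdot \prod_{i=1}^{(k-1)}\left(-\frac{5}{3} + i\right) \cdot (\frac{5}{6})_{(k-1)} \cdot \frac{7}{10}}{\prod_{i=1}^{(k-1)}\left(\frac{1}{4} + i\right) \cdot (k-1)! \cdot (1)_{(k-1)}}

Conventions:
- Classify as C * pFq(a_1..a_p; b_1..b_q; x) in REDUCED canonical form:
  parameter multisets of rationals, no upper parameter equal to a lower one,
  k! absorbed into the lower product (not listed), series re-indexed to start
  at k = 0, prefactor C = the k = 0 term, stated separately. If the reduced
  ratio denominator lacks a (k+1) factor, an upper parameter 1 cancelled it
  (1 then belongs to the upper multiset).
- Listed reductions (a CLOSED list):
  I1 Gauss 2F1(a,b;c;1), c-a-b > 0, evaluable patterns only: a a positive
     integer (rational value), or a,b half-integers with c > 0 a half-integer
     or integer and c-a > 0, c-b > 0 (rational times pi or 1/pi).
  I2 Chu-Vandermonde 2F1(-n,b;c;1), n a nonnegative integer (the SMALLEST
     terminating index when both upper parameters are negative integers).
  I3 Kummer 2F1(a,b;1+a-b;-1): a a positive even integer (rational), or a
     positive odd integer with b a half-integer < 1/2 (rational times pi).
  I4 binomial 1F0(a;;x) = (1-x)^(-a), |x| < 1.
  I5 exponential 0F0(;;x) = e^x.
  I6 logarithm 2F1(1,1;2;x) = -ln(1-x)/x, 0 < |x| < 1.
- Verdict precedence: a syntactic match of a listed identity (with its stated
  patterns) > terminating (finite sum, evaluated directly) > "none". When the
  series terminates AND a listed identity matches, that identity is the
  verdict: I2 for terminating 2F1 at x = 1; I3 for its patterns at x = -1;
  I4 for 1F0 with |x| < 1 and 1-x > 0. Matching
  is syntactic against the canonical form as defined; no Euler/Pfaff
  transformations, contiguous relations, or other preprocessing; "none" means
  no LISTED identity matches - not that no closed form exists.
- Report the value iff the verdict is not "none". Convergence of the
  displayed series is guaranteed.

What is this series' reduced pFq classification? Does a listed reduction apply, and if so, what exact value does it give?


First insight: from the first term \frac{7}{10}: the lower running product (C = 7/10, x = 1) is a rising factorial.
Term ratio: r(k) = 1 * (k-\frac{2}{3}) (k+\frac{1}{6}) (k+\frac{5}{6}) / [(k+1) (k+\frac{5}{4}) (k+1)] ; factor over Q: parameters, x = 1, and C = \frac{7}{10}.

x = 1 here; the reduced form reads 3F2, upper {-\frac{2}{3}, \frac{1}{6}, \frac{5}{6}}, lower {1, \frac{5}{4}}, C = \frac{7}{10}. Verdict: none - at argument 1 the multisets {-\frac{2}{3}, \frac{1}{6}, \frac{5}{6}} ; {1, \frac{5}{4}} match no listed identity.


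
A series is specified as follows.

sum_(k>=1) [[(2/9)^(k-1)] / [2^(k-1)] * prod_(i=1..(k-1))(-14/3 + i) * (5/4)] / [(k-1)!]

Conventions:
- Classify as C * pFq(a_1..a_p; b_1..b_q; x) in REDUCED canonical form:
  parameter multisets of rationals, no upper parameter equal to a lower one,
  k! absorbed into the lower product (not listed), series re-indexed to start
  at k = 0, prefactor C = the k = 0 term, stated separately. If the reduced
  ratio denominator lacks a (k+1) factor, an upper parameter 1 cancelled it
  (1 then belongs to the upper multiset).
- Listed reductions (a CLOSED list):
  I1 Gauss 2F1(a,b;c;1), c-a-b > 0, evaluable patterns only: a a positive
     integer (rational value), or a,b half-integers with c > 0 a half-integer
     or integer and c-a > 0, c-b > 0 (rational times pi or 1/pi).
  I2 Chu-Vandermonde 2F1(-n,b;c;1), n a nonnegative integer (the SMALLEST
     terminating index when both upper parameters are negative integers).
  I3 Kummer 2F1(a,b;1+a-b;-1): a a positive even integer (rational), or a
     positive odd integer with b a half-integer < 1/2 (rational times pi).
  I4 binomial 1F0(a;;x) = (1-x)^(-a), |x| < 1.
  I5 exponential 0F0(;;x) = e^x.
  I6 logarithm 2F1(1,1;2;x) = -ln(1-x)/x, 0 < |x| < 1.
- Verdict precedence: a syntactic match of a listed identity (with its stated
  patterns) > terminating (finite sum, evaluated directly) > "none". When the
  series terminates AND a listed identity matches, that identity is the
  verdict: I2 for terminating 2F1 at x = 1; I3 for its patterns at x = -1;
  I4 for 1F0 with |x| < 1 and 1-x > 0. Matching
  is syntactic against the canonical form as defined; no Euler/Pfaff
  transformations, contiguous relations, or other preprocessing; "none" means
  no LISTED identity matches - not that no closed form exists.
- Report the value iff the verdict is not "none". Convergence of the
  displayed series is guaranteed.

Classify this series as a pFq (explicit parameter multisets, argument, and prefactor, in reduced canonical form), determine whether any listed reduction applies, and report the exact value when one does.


Prefactor 5/4, argument 1/9: 1F0 with upper {-11/3} over lower {-}. Verdict: this is the I4 binomial reduction (the 1F0 binomial series: exponent 11/3, x = 1/9). Hence: (5/4) * (8/9)^(11/3).

Key step: t_0 = 5/4 here, and the running product (prefactor 5/4) telescopes to a rising factorial.
Consecutive-term ratio: r(k) = (1/9) * (k-11/3) / [(k+1)] - rational; roots negated = parameters, x = (1/9), C = 5/4.


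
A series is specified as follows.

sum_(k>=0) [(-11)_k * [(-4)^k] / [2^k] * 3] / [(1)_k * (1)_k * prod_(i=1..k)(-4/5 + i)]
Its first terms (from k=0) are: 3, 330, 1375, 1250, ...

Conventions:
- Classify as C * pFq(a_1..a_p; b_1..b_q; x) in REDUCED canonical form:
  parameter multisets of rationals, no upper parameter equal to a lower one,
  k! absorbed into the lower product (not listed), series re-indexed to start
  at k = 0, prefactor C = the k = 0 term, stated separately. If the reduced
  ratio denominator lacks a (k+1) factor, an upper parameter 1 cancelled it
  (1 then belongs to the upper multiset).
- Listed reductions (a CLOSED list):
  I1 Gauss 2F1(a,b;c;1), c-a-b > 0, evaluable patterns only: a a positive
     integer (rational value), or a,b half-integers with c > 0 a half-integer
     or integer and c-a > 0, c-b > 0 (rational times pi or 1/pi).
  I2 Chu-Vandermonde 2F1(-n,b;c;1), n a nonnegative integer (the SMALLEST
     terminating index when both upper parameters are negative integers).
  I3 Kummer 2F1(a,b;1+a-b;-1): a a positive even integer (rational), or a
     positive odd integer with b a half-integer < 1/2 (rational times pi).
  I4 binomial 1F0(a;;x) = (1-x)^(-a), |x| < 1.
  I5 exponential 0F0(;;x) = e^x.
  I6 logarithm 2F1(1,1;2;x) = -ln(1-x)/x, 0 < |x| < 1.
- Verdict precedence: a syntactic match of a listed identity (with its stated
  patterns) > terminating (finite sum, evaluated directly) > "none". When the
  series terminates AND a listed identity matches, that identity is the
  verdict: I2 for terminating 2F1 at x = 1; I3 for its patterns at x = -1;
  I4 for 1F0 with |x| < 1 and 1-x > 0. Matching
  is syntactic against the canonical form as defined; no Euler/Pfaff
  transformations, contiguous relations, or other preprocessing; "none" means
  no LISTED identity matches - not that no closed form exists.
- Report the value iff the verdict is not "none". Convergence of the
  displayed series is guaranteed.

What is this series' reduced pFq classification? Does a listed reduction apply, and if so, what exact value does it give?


At argument -2: a 1F2 with upper {-11}, lower {1/5, 1}, scaled by C = 3. Verdict: terminating. With -11 upstairs the series is a 12-term polynomial sum; evaluated term by term. Its exact value is 7821839450864483897/2297730464213184.

Key step: t_0 being 3, the lower running product (prefactor 3) is a rising factorial.
Step ratio: r(k) = (-2) * (k-11) / [(k+1/5) (k+1) (k+1)] - rational in k, leading ratio (-2); with t_0 = 3, classification follows.


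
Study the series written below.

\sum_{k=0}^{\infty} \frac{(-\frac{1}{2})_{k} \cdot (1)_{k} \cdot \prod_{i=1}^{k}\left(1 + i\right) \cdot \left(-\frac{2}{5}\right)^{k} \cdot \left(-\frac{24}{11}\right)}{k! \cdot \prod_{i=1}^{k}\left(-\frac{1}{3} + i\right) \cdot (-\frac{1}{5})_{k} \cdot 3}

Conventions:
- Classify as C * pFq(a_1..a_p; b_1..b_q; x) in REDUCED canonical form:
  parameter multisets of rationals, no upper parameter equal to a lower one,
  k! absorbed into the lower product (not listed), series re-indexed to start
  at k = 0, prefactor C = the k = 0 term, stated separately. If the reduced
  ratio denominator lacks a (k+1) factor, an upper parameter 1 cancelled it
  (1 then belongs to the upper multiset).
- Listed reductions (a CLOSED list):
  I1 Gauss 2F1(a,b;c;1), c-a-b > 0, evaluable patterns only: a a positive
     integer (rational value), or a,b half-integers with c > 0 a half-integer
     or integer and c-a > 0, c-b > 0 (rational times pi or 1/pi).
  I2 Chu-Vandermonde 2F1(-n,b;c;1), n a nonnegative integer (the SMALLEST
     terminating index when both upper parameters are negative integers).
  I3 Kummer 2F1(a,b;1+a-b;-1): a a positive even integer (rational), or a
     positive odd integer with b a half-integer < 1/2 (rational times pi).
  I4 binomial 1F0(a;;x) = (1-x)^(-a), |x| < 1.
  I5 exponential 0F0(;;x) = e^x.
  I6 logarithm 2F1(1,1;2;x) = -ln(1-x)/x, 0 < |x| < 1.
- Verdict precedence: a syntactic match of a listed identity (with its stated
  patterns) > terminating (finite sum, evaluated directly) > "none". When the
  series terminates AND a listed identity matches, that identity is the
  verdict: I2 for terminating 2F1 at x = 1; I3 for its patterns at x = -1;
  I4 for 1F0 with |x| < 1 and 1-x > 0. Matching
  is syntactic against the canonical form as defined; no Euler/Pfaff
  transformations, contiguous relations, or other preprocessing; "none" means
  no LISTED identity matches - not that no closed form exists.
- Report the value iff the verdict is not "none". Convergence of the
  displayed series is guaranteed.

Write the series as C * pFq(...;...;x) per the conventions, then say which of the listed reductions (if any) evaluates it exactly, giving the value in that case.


Canonical form: C = -\frac{8}{11} times 3F2 with upper {-\frac{1}{2}, 1, 2}, lower {-\frac{1}{5}, \frac{2}{3}}, x = -\frac{2}{5}. Verdict: none. Every listed pattern misses the 3F2 form at -\frac{2}{5}, upper {-\frac{1}{2}, 1, 2}.

Key observation: t_0 being -\frac{8}{11}, the constant factors (prefactor -8/11) combine into one prefactor.
Term ratio: r(k) = -\frac{2}{5} * (k-\frac{1}{2}) (k+1) (k+2) / [(k-\frac{1}{5}) (k+\frac{2}{3}) (k+1)] - poly over poly, x = -\frac{2}{5} from leading terms; C = -\frac{8}{11} at k = 0.


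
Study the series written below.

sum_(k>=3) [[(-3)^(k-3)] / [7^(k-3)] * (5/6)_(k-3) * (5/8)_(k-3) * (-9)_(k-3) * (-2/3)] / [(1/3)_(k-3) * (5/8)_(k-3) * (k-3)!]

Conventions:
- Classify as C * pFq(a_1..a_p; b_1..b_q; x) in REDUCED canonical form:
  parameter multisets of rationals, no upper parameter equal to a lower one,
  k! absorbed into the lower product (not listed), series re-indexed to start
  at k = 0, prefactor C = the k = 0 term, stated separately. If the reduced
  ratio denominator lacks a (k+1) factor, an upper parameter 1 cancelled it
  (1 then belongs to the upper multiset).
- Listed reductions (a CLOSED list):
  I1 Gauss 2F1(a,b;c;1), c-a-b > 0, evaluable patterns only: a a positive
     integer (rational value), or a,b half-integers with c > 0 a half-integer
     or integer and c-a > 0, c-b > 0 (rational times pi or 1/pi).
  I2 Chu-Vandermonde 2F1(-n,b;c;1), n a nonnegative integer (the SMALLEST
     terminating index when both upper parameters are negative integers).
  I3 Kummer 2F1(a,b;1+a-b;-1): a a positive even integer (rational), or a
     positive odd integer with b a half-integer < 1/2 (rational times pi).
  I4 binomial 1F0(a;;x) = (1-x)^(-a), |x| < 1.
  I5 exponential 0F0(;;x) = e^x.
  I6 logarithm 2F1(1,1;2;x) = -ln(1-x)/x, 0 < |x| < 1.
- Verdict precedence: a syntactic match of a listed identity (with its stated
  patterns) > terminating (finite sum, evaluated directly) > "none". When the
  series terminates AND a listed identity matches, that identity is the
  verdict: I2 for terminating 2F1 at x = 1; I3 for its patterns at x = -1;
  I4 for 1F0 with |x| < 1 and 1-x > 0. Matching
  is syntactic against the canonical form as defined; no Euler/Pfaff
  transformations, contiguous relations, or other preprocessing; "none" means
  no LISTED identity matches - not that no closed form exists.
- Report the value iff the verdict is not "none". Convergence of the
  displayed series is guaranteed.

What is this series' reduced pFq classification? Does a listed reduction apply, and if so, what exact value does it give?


At argument -3/7: a 2F1 with upper {-9, 5/6}, lower {1/3}, scaled by C = -2/3. Verdict: terminating (-9 upstairs). 10 nonzero terms in all; added directly. Sum: -619615489991843017/9798294826844160.

The tell: t_0 being -2/3, the two geometric factors (prefactor -2/3) combine into one argument.
Consecutive-term ratio: r(k) = (-3/7) * (k-9) (k+5/6) / [(k+1/3) (k+1)] - rational; roots negated = parameters, x = (-3/7), C = -2/3.


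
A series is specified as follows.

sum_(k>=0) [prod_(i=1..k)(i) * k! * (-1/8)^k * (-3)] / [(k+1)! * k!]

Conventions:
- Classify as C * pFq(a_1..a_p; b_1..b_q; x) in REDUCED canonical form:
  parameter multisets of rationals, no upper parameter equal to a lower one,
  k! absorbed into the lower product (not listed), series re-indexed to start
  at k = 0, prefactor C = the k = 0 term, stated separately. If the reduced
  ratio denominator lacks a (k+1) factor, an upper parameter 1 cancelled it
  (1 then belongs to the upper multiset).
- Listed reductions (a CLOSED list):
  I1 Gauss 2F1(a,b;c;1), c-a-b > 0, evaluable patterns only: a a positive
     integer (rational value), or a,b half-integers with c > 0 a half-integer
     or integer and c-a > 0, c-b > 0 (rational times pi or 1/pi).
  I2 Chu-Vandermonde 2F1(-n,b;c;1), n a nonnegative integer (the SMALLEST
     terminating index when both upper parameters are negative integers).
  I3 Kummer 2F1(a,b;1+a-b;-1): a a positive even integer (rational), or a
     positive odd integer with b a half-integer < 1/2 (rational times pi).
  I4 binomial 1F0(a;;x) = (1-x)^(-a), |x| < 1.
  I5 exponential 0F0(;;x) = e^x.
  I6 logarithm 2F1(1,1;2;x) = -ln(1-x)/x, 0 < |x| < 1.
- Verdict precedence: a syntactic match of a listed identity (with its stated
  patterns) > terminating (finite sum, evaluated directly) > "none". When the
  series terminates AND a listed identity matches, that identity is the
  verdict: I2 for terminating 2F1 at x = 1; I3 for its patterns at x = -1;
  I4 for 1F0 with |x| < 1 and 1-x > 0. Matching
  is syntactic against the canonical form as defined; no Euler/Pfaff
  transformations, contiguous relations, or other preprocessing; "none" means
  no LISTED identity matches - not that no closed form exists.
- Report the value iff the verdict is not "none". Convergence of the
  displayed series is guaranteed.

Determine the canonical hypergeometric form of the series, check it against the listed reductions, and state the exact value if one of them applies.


With C = -3: the canonical form is 2F1(1, 1; 2; -1/8). Verdict: the I6 logarithm reduction applies (the logarithm: parameters (1,1;2), x = -1/8). Exact value: (-24) * ln(9/8).

First insight: with t_0 = -3, the running product (prefactor -3) telescopes to a rising factorial.
Step ratio: r(k) = (-1/8) * (k+1) (k+1) / [(k+2) (k+1)] ; factor over Q: parameters, x = (-1/8), and C = -3.


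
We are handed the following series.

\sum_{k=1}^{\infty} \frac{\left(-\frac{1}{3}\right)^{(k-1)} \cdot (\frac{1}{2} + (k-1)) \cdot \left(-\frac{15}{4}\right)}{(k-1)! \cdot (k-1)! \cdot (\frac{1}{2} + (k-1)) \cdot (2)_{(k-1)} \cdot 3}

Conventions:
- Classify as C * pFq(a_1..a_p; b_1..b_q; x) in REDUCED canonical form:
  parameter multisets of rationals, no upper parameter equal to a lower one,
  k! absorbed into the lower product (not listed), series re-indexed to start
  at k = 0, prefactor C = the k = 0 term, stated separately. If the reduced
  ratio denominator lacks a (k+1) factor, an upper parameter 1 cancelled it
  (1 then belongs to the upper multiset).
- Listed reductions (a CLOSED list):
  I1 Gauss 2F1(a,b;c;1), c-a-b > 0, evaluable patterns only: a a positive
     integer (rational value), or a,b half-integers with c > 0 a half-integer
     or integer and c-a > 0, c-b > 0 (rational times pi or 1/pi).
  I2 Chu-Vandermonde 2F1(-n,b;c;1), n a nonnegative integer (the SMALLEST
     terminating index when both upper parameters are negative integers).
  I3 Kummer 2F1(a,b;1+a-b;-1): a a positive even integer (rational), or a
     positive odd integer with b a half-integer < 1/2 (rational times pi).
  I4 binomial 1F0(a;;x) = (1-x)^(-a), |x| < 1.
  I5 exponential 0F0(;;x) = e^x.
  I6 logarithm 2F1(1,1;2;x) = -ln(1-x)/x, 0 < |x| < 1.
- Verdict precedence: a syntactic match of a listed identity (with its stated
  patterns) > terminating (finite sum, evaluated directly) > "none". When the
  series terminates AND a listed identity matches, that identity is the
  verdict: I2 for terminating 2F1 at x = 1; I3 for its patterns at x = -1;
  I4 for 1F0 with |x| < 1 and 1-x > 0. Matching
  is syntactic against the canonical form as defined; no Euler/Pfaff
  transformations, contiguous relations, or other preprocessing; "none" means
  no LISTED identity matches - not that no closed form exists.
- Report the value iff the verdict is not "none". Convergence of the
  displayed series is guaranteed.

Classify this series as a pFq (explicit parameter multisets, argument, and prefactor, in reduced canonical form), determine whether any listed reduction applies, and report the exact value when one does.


At argument -\frac{1}{3}: a 0F2 with upper {-}, lower {1, 2}, scaled by C = -\frac{5}{4}. Verdict: none - this 0F2 at x = -\frac{1}{3} matches no listed pattern, and upper {-} holds no stopper.

Structural cue: t_0 being -\frac{5}{4}, the constant factors (C = -5/4) combine into one prefactor.
Ratio: r(k) = -\frac{1}{3} * 1 / [(k+1) (k+2) (k+1)] ; factor over Q: parameters, x = -\frac{1}{3}, and C = -\frac{5}{4}.


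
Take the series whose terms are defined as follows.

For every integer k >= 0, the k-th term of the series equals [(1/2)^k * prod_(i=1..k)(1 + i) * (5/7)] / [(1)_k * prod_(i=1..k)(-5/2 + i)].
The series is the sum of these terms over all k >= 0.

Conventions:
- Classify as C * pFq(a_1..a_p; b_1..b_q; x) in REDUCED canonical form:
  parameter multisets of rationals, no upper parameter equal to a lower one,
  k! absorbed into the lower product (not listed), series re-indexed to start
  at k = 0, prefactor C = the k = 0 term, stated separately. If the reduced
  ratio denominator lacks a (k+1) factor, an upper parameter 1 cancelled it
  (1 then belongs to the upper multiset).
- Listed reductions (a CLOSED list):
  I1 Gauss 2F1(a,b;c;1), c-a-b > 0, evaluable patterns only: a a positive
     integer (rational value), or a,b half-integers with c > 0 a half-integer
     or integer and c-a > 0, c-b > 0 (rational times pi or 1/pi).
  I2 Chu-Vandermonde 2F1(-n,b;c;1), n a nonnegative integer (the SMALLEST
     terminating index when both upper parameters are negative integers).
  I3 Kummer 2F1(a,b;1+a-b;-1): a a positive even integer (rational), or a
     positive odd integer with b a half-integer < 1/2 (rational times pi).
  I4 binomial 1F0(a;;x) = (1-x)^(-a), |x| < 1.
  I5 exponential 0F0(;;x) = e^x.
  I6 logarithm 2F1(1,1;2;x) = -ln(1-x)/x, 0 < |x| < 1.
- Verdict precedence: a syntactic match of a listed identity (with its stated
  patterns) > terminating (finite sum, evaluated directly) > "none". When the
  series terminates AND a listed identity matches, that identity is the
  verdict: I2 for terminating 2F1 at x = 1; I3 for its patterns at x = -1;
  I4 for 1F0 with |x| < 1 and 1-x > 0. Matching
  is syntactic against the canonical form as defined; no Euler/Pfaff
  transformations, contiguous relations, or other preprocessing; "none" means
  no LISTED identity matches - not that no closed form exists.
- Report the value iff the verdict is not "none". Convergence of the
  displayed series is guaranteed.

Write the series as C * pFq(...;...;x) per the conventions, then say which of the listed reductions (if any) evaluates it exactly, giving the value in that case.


Key observation: t_0 being 5/7, (1)_k (C = 5/7) is k! itself.
Step ratio: r(k) = (1/2) * (k+2) / [(k-3/2) (k+1)] ; factor over Q: parameters, x = (1/2), and C = 5/7.

Canonical form: C = 5/7 times 1F1 with upper {2}, lower {-3/2}, x = 1/2. Verdict: none - at argument 1/2 the multisets {2} ; {-3/2} match no listed identity.


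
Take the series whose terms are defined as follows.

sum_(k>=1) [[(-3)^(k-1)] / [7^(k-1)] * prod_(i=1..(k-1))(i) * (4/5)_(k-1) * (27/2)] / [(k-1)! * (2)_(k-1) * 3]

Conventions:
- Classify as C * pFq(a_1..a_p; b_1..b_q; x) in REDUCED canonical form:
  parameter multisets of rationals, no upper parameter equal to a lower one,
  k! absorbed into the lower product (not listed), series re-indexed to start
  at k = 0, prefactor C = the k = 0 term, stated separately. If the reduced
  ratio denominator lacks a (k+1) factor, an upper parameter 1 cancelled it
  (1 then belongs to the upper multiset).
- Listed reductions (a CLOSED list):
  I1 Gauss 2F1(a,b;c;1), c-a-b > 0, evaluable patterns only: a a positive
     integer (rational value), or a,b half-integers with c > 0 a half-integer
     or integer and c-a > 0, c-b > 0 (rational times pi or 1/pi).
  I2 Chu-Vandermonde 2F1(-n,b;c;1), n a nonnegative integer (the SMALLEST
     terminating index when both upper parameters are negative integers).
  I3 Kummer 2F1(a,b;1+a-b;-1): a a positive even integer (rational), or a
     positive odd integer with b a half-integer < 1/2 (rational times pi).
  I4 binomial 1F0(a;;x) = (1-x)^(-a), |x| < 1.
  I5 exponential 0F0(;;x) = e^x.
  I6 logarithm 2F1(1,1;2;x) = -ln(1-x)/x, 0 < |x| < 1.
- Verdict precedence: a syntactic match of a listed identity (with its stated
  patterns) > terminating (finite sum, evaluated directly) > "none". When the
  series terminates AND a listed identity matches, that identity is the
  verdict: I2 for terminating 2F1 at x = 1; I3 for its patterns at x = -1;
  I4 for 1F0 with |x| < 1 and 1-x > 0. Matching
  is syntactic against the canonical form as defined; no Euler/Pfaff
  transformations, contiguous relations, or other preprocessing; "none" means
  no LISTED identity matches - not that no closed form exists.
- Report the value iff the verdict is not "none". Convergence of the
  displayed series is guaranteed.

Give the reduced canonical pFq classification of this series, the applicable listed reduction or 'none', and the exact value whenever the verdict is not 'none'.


At argument -3/7: a 2F1 with upper {4/5, 1}, lower {2}, scaled by C = 9/2. Verdict: none. No listed pattern accepts 2F1(4/5, 1; 2; -3/7).

The tell: from the first term 9/2: the running product (C = 9/2, x = -3/7) telescopes to a rising factorial.
Adjacent-term ratio: r(k) = (-3/7) * (k+4/5) (k+1) / [(k+2) (k+1)] - poly over poly, x = (-3/7) from leading terms; C = 9/2 at k = 0.


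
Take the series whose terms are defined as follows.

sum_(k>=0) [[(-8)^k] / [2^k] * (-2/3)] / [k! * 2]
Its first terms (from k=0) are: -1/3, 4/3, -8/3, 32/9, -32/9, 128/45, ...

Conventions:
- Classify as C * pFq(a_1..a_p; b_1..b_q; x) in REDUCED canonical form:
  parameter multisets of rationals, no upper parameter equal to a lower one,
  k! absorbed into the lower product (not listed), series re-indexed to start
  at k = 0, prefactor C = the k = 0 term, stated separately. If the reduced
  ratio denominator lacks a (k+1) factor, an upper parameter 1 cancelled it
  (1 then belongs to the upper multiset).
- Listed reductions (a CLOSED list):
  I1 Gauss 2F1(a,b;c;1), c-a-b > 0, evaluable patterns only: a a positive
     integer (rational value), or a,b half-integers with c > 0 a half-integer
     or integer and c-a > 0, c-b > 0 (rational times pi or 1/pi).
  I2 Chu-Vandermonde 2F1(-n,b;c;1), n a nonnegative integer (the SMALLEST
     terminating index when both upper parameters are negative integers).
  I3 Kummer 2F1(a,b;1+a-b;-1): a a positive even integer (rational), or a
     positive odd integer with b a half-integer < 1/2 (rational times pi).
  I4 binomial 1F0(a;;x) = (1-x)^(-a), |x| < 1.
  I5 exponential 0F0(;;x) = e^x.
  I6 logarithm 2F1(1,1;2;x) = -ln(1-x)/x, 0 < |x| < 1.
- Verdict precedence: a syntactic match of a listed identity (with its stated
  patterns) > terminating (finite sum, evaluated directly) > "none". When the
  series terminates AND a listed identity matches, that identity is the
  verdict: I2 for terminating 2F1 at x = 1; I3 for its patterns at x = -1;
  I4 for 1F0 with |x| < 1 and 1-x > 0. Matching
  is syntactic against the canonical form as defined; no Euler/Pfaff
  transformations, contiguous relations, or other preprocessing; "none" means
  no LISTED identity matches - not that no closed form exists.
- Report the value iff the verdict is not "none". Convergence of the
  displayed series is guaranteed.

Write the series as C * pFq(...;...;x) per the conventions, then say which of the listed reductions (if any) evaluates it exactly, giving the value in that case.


This is -1/3 * 0F0(-; -; -4) in reduced canonical form. Verdict at x = -4: the I5 exponential reduction matches (the 0F0 exponential series at x = -4). Exact value: (-1/3) * e^(-4).

The tell: from the first term -1/3: the two k-th powers (C = -1/3, x = -4) combine into one argument.
Term ratio: r(k) = (-4) * 1 / [(k+1)] - rational; roots negated = parameters, x = (-4), C = -1/3.


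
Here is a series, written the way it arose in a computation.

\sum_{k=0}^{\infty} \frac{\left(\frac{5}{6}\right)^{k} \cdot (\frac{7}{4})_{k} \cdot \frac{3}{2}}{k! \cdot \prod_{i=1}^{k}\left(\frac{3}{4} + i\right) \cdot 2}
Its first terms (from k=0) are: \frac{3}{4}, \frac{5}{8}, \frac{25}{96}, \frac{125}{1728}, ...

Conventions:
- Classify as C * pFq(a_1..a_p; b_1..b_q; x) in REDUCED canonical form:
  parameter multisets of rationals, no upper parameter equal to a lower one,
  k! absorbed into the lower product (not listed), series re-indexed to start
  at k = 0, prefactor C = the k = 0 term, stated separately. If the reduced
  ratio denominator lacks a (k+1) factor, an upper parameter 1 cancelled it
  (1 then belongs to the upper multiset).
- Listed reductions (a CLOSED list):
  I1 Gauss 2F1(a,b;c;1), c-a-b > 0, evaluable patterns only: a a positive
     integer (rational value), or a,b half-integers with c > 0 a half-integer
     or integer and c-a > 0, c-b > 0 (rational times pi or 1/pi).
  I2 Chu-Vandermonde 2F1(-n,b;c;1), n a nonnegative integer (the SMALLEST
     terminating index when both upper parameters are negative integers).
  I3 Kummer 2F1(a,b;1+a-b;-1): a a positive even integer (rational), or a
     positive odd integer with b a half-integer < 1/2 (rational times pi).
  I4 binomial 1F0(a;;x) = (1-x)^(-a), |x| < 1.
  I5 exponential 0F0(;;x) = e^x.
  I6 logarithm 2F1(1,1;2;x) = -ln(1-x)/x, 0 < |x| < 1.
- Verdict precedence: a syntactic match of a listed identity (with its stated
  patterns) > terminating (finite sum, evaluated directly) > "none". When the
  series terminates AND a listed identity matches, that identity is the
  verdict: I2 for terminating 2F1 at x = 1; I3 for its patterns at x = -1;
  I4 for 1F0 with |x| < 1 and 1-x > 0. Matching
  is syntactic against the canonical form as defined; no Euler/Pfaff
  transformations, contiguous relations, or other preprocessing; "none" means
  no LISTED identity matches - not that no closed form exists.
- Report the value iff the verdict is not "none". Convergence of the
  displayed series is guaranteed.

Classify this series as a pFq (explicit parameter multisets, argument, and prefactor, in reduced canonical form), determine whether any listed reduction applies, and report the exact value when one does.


Reduced: x = \frac{5}{6}, 0F0, upper = {-}, lower = {-}, C = \frac{3}{4}. Verdict at x = \frac{5}{6}: the I5 exponential reduction matches (the 0F0 exponential series at x = \frac{5}{6}). Sum: \frac{3}{4} \cdot e^{\frac{5}{6}}.

Structural cue: with t_0 = \frac{3}{4}, the constant factors (C = 3/4, x = 5/6) combine into one prefactor.
Adjacent-term ratio: r(k) = \frac{5}{6} * 1 / [(k+1)] - rational; roots negated = parameters, x = \frac{5}{6}, C = \frac{3}{4}.


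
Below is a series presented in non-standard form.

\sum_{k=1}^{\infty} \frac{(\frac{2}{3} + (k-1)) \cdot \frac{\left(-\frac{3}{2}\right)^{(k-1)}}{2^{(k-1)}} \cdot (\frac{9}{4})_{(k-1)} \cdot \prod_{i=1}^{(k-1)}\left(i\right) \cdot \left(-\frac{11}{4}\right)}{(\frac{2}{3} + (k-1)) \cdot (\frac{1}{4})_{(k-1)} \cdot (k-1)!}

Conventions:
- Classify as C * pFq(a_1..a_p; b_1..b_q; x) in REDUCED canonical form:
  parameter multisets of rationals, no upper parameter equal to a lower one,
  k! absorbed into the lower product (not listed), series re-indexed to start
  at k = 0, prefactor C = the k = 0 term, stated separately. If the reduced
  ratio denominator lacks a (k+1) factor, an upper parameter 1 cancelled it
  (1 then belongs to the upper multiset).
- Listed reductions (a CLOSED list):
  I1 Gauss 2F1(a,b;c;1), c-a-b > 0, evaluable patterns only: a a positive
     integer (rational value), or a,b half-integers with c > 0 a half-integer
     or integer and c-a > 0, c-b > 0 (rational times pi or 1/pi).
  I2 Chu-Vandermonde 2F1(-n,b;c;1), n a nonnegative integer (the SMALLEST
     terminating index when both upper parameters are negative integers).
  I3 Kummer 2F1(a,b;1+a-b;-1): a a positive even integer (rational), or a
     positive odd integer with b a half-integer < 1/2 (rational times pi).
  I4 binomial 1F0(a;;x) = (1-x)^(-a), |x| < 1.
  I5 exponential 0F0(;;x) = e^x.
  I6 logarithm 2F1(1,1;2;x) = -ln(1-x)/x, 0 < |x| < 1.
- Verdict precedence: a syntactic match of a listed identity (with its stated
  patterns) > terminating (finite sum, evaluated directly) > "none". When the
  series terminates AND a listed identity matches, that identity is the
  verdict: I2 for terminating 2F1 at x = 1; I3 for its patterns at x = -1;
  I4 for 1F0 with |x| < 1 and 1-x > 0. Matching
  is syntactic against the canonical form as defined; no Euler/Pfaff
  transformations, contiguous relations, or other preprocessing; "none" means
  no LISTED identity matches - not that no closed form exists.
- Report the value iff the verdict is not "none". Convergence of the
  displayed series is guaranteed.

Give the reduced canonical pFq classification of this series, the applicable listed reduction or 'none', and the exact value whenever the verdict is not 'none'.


With C = -\frac{11}{4}: the canonical form is 2F1(1, \frac{9}{4}; \frac{1}{4}; -\frac{3}{4}). Verdict: none. No listed pattern accepts 2F1(1, \frac{9}{4}; \frac{1}{4}; -\frac{3}{4}).

The tell: with t_0 = -\frac{11}{4}, the running product (prefactor -11/4) telescopes to a rising factorial.
Ratio: r(k) = -\frac{3}{4} * (k+1) (k+\frac{9}{4}) / [(k+\frac{1}{4}) (k+1)] - poly over poly, x = -\frac{3}{4} from leading terms; C = -\frac{11}{4} at k = 0.


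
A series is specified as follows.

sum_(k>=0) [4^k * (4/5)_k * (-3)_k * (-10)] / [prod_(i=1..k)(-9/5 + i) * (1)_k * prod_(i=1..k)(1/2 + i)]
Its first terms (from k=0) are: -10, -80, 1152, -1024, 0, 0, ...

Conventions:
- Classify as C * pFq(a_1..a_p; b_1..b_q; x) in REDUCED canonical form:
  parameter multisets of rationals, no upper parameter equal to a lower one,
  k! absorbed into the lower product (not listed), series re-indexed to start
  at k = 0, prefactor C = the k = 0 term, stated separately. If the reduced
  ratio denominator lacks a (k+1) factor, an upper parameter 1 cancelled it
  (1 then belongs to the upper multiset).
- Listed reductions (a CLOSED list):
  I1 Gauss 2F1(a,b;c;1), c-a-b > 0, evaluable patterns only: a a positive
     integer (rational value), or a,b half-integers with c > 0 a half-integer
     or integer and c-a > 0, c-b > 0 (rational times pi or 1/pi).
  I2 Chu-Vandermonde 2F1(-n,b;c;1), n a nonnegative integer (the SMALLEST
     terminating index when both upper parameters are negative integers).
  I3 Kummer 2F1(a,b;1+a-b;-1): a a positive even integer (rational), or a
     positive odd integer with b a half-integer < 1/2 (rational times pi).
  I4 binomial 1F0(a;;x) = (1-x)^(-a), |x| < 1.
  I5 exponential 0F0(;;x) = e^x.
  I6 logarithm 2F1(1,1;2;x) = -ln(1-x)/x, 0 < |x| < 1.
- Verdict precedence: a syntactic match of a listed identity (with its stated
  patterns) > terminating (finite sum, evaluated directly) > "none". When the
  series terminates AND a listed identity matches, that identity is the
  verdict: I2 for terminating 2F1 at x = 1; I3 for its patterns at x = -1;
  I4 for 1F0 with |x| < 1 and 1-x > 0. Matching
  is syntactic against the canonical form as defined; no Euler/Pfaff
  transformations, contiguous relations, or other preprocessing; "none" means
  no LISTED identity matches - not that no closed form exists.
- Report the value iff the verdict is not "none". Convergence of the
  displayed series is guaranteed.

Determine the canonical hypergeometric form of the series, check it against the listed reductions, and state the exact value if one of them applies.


Prefactor -10, argument 4: 2F2 with upper {-3, 4/5} over lower {-4/5, 3/2}. Verdict: terminating. With -3 upstairs the series is a 4-term polynomial sum; evaluated term by term. Exact value: 38.

Structural cue: from the first term -10: the lower running product (C = -10, x = 4) is a rising factorial.
Consecutive-term ratio: r(k) = 4 * (k-3) (k+4/5) / [(k-4/5) (k+3/2) (k+1)] - rational in k. x = 4; t_0 = -10; negate the roots.


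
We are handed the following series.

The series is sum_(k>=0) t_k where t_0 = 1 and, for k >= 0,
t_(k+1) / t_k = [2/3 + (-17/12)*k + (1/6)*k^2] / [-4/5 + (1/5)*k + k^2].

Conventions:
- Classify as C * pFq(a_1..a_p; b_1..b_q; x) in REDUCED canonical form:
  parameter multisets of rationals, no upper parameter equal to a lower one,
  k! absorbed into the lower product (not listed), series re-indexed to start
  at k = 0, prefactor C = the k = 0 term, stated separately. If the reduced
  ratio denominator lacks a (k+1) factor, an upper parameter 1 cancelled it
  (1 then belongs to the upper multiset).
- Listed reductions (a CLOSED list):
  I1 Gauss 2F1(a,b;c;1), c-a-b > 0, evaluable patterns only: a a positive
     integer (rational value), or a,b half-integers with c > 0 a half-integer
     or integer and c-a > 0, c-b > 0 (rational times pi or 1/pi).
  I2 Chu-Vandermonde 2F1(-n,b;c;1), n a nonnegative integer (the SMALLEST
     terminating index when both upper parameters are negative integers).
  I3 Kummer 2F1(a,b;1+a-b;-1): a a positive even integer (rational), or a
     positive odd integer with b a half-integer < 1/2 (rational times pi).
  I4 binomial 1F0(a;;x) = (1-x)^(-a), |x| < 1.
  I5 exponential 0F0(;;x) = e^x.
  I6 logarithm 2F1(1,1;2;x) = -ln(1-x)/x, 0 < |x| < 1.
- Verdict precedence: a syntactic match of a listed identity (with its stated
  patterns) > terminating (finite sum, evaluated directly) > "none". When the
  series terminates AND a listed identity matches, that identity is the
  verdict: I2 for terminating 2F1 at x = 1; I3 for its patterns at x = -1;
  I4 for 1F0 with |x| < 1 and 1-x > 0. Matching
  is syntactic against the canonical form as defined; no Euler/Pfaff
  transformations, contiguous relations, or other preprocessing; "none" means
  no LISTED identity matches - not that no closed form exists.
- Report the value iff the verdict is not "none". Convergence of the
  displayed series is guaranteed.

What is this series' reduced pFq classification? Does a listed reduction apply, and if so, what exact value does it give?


Structural cue: t_0 being 1, roots of the ratio polynomials (C = 1) are the negated parameters.
Ratio: r(k) = (1/6) * (k-8) (k-1/2) / [(k-4/5) (k+1)] - rational in k, leading ratio (1/6); with t_0 = 1, classification follows.

Prefactor 1, argument 1/6: 2F1 with upper {-8, -1/2} over lower {-4/5}. Verdict: terminating. With -8 upstairs the series is a 9-term polynomial sum; evaluated term by term. Exact value: 159313489387531/162654622580736.


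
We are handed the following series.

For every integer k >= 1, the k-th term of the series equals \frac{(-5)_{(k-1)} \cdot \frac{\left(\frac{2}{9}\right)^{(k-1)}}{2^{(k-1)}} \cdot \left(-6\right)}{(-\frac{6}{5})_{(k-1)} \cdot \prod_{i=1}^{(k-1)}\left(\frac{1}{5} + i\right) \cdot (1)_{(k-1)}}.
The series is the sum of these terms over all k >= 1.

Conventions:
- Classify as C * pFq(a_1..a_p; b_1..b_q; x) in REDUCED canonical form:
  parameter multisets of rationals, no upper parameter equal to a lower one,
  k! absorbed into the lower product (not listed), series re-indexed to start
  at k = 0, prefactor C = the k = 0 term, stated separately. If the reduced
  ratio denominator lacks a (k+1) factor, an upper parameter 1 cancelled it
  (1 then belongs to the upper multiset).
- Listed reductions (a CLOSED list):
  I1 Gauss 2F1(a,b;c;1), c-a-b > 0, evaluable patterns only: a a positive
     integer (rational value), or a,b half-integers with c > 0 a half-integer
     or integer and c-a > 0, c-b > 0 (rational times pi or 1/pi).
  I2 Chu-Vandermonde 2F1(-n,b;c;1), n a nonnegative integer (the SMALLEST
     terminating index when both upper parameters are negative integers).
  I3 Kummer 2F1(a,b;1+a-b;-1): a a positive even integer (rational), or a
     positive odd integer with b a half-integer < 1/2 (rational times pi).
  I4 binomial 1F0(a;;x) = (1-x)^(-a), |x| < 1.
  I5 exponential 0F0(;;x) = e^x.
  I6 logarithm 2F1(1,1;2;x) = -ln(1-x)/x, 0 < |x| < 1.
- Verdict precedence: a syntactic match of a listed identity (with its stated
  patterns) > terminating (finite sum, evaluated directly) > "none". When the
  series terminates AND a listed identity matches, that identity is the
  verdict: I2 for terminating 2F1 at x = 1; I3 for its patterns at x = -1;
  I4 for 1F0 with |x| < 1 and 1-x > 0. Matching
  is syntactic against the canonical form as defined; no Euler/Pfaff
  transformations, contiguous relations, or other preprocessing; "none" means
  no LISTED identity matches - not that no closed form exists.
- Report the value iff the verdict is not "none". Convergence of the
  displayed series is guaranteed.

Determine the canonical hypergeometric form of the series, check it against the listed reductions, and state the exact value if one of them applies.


Canonical form: C = -6 times 1F2 with upper {-5}, lower {-\frac{6}{5}, \frac{6}{5}}, x = \frac{1}{9}. Verdict: terminating. (-5)_k vanishes past k = 5, leaving a 6-term sum, computed directly. Exact value: -\frac{161873030166251}{17159303056896}.

Key observation: from the first term -6: (1)_k (C = -6) is k! itself.
Consecutive-term ratio: r(k) = \frac{1}{9} * (k-5) / [(k-\frac{6}{5}) (k+\frac{6}{5}) (k+1)] ; factor over Q: parameters, x = \frac{1}{9}, and C = -6.
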